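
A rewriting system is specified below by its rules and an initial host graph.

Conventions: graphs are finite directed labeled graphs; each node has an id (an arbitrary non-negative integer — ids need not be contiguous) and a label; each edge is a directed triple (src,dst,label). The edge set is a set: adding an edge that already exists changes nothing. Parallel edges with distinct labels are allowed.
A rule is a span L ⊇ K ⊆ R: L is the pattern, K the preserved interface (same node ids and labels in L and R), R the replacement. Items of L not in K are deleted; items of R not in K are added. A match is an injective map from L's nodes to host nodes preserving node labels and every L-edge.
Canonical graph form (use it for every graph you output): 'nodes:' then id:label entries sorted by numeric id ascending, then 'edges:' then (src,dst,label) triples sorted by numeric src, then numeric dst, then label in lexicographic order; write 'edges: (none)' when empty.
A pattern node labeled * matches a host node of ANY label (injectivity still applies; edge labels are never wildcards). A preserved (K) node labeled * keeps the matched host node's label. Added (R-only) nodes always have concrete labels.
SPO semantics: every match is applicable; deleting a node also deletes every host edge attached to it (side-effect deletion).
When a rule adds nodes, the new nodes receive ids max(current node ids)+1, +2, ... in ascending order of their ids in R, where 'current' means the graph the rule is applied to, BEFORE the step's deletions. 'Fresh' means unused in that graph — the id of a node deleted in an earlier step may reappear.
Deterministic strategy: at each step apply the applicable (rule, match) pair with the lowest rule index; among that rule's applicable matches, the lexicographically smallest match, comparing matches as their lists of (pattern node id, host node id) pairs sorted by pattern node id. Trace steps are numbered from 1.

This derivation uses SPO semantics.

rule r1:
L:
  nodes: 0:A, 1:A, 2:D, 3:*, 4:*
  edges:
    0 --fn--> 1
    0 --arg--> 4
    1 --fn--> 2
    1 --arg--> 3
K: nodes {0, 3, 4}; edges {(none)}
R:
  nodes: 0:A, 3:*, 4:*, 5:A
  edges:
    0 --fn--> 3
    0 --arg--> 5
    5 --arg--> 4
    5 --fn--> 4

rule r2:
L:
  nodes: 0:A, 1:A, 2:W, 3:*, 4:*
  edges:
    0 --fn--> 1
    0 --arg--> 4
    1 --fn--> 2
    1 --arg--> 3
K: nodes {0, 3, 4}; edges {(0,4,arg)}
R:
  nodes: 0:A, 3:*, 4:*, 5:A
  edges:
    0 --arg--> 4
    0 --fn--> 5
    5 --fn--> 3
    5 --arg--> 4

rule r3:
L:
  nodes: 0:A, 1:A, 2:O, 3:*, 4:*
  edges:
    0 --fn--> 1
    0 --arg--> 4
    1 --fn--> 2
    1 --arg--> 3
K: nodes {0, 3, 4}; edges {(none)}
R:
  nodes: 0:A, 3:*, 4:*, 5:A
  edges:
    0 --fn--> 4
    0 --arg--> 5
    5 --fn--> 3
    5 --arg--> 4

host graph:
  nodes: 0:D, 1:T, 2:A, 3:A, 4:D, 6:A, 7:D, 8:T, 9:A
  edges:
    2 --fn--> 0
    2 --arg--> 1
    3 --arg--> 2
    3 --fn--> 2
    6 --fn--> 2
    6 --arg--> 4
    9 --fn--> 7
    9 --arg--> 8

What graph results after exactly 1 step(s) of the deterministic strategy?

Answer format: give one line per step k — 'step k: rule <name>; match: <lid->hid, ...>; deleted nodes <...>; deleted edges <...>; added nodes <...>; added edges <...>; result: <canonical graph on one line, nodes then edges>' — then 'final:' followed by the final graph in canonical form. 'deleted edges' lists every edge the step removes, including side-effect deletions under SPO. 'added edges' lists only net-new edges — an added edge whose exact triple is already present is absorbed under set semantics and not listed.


step 1: rule r1; match: 0->6, 1->2, 2->0, 3->1, 4->4; deleted nodes 0, 2; deleted edges (2,0,fn); (2,1,arg); (3,2,arg); (3,2,fn); (6,2,fn); (6,4,arg); added nodes 10; added edges (6,1,fn); (6,10,arg); (10,4,arg); (10,4,fn); result: nodes: 1:T, 3:A, 4:D, 6:A, 7:D, 8:T, 9:A, 10:A edges: (6,1,fn); (6,10,arg); (9,7,fn); (9,8,arg); (10,4,arg); (10,4,fn)
final:
nodes: 1:T, 3:A, 4:D, 6:A, 7:D, 8:T, 9:A, 10:A
edges: (6,1,fn); (6,10,arg); (9,7,fn); (9,8,arg); (10,4,arg); (10,4,fn)


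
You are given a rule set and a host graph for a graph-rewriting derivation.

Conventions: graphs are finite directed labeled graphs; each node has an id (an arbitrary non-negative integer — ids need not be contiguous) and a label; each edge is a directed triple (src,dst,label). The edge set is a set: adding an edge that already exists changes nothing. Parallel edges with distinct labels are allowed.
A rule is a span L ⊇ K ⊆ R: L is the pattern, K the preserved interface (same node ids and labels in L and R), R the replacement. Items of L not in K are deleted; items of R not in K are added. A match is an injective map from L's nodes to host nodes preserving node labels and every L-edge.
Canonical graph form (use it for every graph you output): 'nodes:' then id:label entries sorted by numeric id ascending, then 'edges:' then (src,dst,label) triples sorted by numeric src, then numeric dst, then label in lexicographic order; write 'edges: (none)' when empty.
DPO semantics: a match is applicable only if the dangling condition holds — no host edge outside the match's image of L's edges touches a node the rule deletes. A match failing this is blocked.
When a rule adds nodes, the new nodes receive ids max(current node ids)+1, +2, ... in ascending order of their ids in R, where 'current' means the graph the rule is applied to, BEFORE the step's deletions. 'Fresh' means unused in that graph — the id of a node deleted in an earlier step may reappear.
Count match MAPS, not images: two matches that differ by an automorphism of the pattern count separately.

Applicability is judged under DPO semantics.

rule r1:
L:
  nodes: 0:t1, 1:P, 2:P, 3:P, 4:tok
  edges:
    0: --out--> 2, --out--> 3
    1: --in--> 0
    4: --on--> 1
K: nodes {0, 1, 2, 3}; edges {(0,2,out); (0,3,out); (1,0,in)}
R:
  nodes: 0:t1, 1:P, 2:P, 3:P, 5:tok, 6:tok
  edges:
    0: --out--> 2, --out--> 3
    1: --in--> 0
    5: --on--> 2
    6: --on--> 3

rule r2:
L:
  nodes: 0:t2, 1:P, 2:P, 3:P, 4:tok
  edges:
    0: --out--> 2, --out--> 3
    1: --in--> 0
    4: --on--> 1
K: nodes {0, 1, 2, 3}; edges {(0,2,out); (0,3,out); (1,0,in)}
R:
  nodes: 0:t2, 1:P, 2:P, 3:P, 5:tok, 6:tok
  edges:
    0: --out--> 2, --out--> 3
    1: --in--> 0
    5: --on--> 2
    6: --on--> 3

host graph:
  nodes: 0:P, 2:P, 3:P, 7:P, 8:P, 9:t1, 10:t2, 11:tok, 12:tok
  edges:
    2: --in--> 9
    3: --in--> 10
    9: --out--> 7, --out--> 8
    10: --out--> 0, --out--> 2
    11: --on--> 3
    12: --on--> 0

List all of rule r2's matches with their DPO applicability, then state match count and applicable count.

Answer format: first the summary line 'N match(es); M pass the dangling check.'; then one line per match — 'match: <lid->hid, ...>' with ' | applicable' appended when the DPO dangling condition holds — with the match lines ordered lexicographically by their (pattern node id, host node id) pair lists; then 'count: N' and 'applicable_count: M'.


2 match(es); 2 pass the dangling check.
match: 0->10, 1->3, 2->0, 3->2, 4->11 | applicable
match: 0->10, 1->3, 2->2, 3->0, 4->11 | applicable
count: 2
applicable_count: 2


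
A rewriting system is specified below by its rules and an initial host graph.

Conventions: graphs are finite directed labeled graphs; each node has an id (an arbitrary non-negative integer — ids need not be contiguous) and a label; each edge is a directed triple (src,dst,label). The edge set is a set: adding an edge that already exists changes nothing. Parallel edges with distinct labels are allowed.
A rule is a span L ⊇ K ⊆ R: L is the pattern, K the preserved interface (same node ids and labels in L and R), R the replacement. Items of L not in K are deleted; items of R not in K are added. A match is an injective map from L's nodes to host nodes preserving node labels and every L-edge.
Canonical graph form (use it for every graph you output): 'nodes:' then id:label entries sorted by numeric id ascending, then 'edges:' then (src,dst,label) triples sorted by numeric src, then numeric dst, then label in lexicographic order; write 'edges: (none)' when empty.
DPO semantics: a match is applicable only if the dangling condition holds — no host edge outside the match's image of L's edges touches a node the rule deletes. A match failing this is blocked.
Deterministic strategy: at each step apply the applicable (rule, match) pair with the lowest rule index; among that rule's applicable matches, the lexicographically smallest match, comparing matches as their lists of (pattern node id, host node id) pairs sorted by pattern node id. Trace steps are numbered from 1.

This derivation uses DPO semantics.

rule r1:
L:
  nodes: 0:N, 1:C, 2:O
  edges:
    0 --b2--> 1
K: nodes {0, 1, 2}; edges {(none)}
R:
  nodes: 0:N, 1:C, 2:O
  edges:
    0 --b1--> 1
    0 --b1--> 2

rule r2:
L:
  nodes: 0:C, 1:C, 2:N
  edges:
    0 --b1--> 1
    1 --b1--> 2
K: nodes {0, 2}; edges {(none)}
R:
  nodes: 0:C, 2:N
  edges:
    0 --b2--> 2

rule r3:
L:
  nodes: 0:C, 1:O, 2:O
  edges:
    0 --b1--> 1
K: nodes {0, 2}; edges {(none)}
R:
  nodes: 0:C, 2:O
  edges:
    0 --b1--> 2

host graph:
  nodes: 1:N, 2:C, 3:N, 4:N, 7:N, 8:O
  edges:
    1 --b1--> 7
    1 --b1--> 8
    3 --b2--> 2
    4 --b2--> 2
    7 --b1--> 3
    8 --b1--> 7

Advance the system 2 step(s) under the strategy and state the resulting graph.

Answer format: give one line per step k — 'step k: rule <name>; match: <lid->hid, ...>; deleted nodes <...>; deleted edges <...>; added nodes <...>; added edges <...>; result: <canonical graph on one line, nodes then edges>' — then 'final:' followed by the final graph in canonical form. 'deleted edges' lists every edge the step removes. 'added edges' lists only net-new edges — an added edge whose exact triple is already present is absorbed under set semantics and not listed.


step 1: rule r1; match: 0->3, 1->2, 2->8; deleted nodes (none); deleted edges (3,2,b2); added nodes (none); added edges (3,2,b1); (3,8,b1); result: nodes: 1:N, 2:C, 3:N, 4:N, 7:N, 8:O edges: (1,7,b1); (1,8,b1); (3,2,b1); (3,8,b1); (4,2,b2); (7,3,b1); (8,7,b1)
step 2: rule r1; match: 0->4, 1->2, 2->8; deleted nodes (none); deleted edges (4,2,b2); added nodes (none); added edges (4,2,b1); (4,8,b1); result: nodes: 1:N, 2:C, 3:N, 4:N, 7:N, 8:O edges: (1,7,b1); (1,8,b1); (3,2,b1); (3,8,b1); (4,2,b1); (4,8,b1); (7,3,b1); (8,7,b1)
final:
nodes: 1:N, 2:C, 3:N, 4:N, 7:N, 8:O
edges: (1,7,b1); (1,8,b1); (3,2,b1); (3,8,b1); (4,2,b1); (4,8,b1); (7,3,b1); (8,7,b1)


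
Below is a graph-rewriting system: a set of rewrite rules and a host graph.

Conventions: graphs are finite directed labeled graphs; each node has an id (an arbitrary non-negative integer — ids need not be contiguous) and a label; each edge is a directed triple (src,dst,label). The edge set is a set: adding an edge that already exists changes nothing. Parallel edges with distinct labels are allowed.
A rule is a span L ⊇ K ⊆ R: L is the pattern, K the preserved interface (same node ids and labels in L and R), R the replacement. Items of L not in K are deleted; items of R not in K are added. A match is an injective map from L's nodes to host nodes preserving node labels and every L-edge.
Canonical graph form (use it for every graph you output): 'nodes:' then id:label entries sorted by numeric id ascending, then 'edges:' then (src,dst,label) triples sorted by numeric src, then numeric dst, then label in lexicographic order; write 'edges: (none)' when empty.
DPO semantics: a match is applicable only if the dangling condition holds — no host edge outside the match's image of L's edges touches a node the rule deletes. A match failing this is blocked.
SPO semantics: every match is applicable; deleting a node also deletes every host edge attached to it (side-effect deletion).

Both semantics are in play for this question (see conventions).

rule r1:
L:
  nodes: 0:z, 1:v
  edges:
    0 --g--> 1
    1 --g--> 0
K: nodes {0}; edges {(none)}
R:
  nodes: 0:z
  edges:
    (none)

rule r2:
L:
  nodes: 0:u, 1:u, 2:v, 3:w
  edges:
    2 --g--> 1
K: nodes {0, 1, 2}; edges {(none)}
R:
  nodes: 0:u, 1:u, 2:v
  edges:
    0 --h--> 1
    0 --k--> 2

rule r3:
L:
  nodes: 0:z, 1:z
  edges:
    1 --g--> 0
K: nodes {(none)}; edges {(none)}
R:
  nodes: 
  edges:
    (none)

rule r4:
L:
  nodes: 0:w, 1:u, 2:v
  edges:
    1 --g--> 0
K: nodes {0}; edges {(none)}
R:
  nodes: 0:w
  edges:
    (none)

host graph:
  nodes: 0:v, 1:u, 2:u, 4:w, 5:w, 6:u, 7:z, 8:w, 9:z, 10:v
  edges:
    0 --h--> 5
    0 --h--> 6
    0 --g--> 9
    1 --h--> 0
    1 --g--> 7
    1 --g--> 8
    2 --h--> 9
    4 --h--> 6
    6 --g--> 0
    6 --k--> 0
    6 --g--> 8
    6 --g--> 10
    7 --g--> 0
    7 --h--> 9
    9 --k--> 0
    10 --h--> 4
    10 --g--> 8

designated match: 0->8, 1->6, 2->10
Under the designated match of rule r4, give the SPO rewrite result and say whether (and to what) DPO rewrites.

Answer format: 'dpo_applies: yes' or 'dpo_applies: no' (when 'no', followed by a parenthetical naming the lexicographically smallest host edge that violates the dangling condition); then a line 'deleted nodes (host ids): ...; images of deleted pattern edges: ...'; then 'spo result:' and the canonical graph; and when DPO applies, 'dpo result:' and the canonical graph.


dpo_applies: no
(the rule deletes node 6, which keeps host edge (0,6,h) outside the match image — the dangling condition fails, DPO blocks; SPO proceeds and side-deletes such edges)
deleted nodes (host ids): 6, 10; images of deleted pattern edges: (6,8,g)
spo result:
nodes: 0:v, 1:u, 2:u, 4:w, 5:w, 7:z, 8:w, 9:z
edges: (0,5,h); (0,9,g); (1,0,h); (1,7,g); (1,8,g); (2,9,h); (7,0,g); (7,9,h); (9,0,k)


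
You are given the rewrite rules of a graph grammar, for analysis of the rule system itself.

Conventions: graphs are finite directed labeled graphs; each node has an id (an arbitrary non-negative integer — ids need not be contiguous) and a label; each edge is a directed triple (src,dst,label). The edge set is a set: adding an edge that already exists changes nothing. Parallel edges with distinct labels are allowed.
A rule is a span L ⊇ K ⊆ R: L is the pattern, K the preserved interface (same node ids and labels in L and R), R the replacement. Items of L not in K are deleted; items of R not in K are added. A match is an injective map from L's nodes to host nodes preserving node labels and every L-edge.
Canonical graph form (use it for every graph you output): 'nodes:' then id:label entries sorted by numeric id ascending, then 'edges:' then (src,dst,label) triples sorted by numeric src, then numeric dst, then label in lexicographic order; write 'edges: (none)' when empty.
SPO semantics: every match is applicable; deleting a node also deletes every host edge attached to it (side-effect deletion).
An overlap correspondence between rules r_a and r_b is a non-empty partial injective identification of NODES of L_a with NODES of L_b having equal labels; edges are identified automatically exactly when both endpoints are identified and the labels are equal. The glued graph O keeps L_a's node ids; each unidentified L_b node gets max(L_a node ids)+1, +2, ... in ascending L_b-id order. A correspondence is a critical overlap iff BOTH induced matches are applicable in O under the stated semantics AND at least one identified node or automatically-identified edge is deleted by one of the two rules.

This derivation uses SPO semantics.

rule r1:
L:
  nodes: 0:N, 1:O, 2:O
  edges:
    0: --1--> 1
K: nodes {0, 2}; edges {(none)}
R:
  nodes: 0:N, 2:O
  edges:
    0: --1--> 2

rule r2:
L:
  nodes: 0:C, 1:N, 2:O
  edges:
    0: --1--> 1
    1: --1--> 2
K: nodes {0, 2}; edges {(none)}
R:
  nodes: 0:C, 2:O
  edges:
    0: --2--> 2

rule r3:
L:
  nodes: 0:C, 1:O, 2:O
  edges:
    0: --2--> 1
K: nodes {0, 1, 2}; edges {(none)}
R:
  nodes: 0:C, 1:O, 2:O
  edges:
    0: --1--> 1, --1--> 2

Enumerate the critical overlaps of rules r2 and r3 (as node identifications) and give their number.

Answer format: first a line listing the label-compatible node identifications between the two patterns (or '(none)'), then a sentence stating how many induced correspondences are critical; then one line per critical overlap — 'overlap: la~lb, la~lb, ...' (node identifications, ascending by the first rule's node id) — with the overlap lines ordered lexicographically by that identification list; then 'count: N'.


label-compatible node identifications between L(r2) and L(r3): 0~0, 2~1, 2~2
0 of the induced correspondences are critical overlaps of r2 and r3.
count: 0


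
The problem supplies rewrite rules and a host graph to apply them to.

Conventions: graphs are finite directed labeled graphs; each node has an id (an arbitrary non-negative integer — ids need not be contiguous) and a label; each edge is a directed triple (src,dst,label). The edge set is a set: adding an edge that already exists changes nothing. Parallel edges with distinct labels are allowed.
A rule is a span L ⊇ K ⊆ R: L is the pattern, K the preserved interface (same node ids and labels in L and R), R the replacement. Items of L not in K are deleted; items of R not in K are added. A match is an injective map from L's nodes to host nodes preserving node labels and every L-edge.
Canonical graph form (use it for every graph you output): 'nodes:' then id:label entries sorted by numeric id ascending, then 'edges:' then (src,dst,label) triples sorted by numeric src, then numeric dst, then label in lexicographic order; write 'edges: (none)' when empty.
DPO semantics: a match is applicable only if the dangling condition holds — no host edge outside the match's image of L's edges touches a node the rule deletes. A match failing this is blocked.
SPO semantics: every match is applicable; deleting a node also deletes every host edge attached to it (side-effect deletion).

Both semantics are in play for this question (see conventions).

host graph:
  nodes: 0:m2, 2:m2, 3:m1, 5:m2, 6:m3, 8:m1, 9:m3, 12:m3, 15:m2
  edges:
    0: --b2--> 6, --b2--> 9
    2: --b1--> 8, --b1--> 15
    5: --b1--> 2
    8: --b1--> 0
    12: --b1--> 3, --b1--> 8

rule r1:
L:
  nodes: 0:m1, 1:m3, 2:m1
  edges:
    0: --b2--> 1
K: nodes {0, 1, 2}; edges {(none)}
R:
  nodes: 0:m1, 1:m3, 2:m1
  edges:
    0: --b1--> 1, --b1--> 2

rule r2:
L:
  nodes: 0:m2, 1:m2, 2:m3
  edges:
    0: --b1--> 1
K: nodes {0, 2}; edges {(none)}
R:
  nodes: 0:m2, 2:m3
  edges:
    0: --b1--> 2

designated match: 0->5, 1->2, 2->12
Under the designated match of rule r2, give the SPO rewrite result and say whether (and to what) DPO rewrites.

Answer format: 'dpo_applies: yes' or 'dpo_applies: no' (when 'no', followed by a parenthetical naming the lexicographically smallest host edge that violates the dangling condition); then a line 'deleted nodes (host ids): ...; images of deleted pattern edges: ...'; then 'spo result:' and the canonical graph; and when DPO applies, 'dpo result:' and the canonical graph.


dpo_applies: no
(the rule deletes node 2, which keeps host edge (2,8,b1) outside the match image — the dangling condition fails, DPO blocks; SPO proceeds and side-deletes such edges)
deleted nodes (host ids): 2; images of deleted pattern edges: (5,2,b1)
spo result:
nodes: 0:m2, 3:m1, 5:m2, 6:m3, 8:m1, 9:m3, 12:m3, 15:m2
edges: (0,6,b2); (0,9,b2); (5,12,b1); (8,0,b1); (12,3,b1); (12,8,b1)


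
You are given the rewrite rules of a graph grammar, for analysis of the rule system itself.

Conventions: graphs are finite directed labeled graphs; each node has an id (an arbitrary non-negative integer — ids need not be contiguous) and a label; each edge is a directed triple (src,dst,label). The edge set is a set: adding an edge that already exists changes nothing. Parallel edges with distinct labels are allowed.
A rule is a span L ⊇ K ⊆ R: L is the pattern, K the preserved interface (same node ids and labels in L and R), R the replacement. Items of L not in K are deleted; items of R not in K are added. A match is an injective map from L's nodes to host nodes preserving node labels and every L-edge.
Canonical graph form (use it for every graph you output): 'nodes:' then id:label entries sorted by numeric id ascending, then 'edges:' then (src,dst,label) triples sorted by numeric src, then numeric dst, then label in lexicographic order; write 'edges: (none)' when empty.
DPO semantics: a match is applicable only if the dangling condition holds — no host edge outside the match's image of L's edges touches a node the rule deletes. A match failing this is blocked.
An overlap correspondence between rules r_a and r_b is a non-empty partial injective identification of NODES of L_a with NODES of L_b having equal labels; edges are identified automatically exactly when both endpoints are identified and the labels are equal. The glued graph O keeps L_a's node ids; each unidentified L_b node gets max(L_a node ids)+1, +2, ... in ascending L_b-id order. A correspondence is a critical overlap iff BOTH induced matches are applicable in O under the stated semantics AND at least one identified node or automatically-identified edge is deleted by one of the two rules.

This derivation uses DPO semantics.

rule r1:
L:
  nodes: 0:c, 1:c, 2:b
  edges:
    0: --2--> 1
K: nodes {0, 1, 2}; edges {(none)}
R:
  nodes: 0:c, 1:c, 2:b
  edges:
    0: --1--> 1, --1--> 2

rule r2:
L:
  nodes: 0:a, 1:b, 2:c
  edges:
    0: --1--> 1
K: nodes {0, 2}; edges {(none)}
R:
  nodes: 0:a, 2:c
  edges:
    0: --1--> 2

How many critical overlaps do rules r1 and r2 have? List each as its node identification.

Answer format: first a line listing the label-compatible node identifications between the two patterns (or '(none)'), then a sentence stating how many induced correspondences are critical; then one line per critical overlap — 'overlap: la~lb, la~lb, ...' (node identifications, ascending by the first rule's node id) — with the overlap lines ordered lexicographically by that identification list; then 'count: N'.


label-compatible node identifications between L(r1) and L(r2): 0~2, 1~2, 2~1
3 of the induced correspondences are critical overlaps of r1 and r2.
overlap: 0~2, 2~1
overlap: 1~2, 2~1
overlap: 2~1
count: 3


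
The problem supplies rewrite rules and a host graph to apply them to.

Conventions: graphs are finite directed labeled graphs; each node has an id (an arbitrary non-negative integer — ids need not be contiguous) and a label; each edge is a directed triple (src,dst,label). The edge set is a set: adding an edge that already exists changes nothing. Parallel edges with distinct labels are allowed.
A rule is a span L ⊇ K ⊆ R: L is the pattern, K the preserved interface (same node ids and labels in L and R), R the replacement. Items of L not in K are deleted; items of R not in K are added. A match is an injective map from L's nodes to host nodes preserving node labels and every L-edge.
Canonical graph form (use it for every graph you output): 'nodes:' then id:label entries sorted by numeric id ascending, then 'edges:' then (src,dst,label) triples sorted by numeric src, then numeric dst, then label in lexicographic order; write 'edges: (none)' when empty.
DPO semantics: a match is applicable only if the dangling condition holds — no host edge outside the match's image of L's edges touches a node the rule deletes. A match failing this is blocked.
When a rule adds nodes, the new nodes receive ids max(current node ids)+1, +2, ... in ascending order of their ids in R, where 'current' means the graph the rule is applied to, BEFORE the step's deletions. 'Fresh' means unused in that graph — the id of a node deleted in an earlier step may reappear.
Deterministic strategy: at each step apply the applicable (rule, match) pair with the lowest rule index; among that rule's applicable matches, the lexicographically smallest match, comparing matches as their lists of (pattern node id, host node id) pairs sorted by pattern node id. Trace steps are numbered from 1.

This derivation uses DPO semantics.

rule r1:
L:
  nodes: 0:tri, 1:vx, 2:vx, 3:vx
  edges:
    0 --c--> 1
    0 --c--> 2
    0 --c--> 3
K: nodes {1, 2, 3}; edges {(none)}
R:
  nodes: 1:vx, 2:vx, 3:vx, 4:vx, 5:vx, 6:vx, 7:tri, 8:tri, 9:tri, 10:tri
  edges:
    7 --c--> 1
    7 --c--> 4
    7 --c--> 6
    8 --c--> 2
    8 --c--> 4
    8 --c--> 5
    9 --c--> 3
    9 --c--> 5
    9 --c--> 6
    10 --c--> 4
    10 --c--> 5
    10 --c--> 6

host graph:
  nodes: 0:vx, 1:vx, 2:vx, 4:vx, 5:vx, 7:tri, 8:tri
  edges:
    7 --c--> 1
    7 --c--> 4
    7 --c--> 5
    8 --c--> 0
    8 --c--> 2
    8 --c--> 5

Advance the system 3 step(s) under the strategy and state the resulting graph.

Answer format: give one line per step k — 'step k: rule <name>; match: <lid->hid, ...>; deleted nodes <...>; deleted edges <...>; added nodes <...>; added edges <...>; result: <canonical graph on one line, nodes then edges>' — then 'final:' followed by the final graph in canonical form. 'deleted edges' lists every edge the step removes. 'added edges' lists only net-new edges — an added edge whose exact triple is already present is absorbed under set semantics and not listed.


step 1: rule r1; match: 0->7, 1->1, 2->4, 3->5; deleted nodes 7; deleted edges (7,1,c); (7,4,c); (7,5,c); added nodes 9, 10, 11, 12, 13, 14, 15; added edges (12,1,c); (12,9,c); (12,11,c); (13,4,c); (13,9,c); (13,10,c); (14,5,c); (14,10,c); (14,11,c); (15,9,c); (15,10,c); (15,11,c); result: nodes: 0:vx, 1:vx, 2:vx, 4:vx, 5:vx, 8:tri, 9:vx, 10:vx, 11:vx, 12:tri, 13:tri, 14:tri, 15:tri edges: (8,0,c); (8,2,c); (8,5,c); (12,1,c); (12,9,c); (12,11,c); (13,4,c); (13,9,c); (13,10,c); (14,5,c); (14,10,c); (14,11,c); (15,9,c); (15,10,c); (15,11,c)
step 2: rule r1; match: 0->8, 1->0, 2->2, 3->5; deleted nodes 8; deleted edges (8,0,c); (8,2,c); (8,5,c); added nodes 16, 17, 18, 19, 20, 21, 22; added edges (19,0,c); (19,16,c); (19,18,c); (20,2,c); (20,16,c); (20,17,c); (21,5,c); (21,17,c); (21,18,c); (22,16,c); (22,17,c); (22,18,c); result: nodes: 0:vx, 1:vx, 2:vx, 4:vx, 5:vx, 9:vx, 10:vx, 11:vx, 12:tri, 13:tri, 14:tri, 15:tri, 16:vx, 17:vx, 18:vx, 19:tri, 20:tri, 21:tri, 22:tri edges: (12,1,c); (12,9,c); (12,11,c); (13,4,c); (13,9,c); (13,10,c); (14,5,c); (14,10,c); (14,11,c); (15,9,c); (15,10,c); (15,11,c); (19,0,c); (19,16,c); (19,18,c); (20,2,c); (20,16,c); (20,17,c); (21,5,c); (21,17,c); (21,18,c); (22,16,c); (22,17,c); (22,18,c)
step 3: rule r1; match: 0->12, 1->1, 2->9, 3->11; deleted nodes 12; deleted edges (12,1,c); (12,9,c); (12,11,c); added nodes 23, 24, 25, 26, 27, 28, 29; added edges (26,1,c); (26,23,c); (26,25,c); (27,9,c); (27,23,c); (27,24,c); (28,11,c); (28,24,c); (28,25,c); (29,23,c); (29,24,c); (29,25,c); result: nodes: 0:vx, 1:vx, 2:vx, 4:vx, 5:vx, 9:vx, 10:vx, 11:vx, 13:tri, 14:tri, 15:tri, 16:vx, 17:vx, 18:vx, 19:tri, 20:tri, 21:tri, 22:tri, 23:vx, 24:vx, 25:vx, 26:tri, 27:tri, 28:tri, 29:tri edges: (13,4,c); (13,9,c); (13,10,c); (14,5,c); (14,10,c); (14,11,c); (15,9,c); (15,10,c); (15,11,c); (19,0,c); (19,16,c); (19,18,c); (20,2,c); (20,16,c); (20,17,c); (21,5,c); (21,17,c); (21,18,c); (22,16,c); (22,17,c); (22,18,c); (26,1,c); (26,23,c); (26,25,c); (27,9,c); (27,23,c); (27,24,c); (28,11,c); (28,24,c); (28,25,c); (29,23,c); (29,24,c); (29,25,c)
final:
nodes: 0:vx, 1:vx, 2:vx, 4:vx, 5:vx, 9:vx, 10:vx, 11:vx, 13:tri, 14:tri, 15:tri, 16:vx, 17:vx, 18:vx, 19:tri, 20:tri, 21:tri, 22:tri, 23:vx, 24:vx, 25:vx, 26:tri, 27:tri, 28:tri, 29:tri
edges: (13,4,c); (13,9,c); (13,10,c); (14,5,c); (14,10,c); (14,11,c); (15,9,c); (15,10,c); (15,11,c); (19,0,c); (19,16,c); (19,18,c); (20,2,c); (20,16,c); (20,17,c); (21,5,c); (21,17,c); (21,18,c); (22,16,c); (22,17,c); (22,18,c); (26,1,c); (26,23,c); (26,25,c); (27,9,c); (27,23,c); (27,24,c); (28,11,c); (28,24,c); (28,25,c); (29,23,c); (29,24,c); (29,25,c)


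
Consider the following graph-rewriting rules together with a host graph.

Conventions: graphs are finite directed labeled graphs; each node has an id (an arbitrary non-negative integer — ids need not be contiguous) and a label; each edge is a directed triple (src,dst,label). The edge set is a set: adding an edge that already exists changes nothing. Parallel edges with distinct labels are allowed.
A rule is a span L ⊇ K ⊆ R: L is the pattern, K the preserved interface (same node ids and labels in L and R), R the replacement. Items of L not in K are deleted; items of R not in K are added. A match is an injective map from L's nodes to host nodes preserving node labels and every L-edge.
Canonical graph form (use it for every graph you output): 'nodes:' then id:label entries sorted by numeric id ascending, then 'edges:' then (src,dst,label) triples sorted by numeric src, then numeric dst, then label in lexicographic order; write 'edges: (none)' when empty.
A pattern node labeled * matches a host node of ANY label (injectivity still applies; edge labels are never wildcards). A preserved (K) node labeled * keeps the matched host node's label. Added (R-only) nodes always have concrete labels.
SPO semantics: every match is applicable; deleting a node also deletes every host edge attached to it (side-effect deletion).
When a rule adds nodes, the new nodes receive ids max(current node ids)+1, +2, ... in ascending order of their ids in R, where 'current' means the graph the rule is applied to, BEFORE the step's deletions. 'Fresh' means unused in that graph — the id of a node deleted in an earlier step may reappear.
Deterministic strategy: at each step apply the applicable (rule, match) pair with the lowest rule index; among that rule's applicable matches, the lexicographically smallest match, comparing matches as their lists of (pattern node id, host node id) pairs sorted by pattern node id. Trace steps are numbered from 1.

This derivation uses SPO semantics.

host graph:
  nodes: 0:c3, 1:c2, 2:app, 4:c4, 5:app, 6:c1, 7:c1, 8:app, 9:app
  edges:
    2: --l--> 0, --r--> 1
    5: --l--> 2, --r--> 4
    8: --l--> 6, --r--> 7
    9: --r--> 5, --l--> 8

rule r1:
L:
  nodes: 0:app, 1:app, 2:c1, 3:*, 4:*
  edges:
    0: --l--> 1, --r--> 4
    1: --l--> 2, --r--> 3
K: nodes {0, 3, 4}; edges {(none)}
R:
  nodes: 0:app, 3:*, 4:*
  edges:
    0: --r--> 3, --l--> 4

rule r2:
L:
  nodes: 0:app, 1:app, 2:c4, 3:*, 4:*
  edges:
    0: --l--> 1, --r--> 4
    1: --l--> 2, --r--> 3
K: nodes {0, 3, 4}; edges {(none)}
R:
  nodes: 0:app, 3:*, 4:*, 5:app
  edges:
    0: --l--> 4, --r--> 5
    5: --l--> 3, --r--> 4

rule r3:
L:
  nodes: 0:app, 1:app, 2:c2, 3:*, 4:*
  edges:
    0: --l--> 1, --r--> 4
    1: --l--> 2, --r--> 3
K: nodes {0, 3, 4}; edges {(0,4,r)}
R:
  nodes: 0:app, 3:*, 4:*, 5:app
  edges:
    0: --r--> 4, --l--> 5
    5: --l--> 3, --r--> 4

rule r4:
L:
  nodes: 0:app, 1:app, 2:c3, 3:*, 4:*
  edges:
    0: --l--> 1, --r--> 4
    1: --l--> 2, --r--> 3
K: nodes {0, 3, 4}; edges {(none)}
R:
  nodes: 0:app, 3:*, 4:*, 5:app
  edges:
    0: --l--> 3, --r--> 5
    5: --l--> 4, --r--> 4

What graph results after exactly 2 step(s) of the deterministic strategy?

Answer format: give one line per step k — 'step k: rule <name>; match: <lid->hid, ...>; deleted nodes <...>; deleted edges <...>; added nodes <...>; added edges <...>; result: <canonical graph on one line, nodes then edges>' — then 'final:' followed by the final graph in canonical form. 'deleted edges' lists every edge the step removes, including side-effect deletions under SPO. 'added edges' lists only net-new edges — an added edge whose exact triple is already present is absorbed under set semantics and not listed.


step 1: rule r1; match: 0->9, 1->8, 2->6, 3->7, 4->5; deleted nodes 6, 8; deleted edges (8,6,l); (8,7,r); (9,5,r); (9,8,l); added nodes (none); added edges (9,5,l); (9,7,r); result: nodes: 0:c3, 1:c2, 2:app, 4:c4, 5:app, 7:c1, 9:app edges: (2,0,l); (2,1,r); (5,2,l); (5,4,r); (9,5,l); (9,7,r)
step 2: rule r4; match: 0->5, 1->2, 2->0, 3->1, 4->4; deleted nodes 0, 2; deleted edges (2,0,l); (2,1,r); (5,2,l); (5,4,r); added nodes 10; added edges (5,1,l); (5,10,r); (10,4,l); (10,4,r); result: nodes: 1:c2, 4:c4, 5:app, 7:c1, 9:app, 10:app edges: (5,1,l); (5,10,r); (9,5,l); (9,7,r); (10,4,l); (10,4,r)
final:
nodes: 1:c2, 4:c4, 5:app, 7:c1, 9:app, 10:app
edges: (5,1,l); (5,10,r); (9,5,l); (9,7,r); (10,4,l); (10,4,r)


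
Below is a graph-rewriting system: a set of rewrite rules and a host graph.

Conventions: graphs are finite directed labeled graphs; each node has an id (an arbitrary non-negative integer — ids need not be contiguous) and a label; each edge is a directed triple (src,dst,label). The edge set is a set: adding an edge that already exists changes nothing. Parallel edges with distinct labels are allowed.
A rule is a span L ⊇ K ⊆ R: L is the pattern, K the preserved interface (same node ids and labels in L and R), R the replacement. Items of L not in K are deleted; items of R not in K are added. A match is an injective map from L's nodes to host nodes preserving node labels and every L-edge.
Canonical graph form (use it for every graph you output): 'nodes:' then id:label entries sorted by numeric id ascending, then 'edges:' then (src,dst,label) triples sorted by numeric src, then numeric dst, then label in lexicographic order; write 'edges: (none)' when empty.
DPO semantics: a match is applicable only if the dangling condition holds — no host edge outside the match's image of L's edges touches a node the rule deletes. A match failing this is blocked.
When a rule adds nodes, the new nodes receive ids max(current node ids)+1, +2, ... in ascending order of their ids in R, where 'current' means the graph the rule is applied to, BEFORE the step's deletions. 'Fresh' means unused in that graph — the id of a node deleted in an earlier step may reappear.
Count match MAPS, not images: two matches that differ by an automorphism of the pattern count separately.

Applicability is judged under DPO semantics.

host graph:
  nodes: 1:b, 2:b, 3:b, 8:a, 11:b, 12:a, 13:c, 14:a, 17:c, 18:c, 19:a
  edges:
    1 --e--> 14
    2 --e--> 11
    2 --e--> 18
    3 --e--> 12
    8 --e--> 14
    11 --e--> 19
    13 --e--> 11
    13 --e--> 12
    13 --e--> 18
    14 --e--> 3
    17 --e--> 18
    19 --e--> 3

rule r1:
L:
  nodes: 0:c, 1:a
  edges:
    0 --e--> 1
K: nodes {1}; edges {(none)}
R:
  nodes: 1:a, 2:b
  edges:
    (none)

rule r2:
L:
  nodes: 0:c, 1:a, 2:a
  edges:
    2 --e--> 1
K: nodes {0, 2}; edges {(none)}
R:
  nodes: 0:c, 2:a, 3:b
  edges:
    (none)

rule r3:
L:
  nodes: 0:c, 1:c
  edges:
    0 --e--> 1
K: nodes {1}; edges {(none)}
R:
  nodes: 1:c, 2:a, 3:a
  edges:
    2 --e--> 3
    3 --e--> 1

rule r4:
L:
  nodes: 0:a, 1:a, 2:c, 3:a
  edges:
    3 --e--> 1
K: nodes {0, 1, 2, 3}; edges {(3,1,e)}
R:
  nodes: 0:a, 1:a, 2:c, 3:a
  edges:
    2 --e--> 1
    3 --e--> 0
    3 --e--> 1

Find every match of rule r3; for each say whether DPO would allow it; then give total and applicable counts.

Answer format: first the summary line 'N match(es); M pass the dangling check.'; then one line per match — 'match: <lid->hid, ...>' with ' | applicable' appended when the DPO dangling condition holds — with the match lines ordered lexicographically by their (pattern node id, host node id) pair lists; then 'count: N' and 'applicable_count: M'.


2 match(es); 1 pass the dangling check.
match: 0->13, 1->18
match: 0->17, 1->18 | applicable
count: 2
applicable_count: 1


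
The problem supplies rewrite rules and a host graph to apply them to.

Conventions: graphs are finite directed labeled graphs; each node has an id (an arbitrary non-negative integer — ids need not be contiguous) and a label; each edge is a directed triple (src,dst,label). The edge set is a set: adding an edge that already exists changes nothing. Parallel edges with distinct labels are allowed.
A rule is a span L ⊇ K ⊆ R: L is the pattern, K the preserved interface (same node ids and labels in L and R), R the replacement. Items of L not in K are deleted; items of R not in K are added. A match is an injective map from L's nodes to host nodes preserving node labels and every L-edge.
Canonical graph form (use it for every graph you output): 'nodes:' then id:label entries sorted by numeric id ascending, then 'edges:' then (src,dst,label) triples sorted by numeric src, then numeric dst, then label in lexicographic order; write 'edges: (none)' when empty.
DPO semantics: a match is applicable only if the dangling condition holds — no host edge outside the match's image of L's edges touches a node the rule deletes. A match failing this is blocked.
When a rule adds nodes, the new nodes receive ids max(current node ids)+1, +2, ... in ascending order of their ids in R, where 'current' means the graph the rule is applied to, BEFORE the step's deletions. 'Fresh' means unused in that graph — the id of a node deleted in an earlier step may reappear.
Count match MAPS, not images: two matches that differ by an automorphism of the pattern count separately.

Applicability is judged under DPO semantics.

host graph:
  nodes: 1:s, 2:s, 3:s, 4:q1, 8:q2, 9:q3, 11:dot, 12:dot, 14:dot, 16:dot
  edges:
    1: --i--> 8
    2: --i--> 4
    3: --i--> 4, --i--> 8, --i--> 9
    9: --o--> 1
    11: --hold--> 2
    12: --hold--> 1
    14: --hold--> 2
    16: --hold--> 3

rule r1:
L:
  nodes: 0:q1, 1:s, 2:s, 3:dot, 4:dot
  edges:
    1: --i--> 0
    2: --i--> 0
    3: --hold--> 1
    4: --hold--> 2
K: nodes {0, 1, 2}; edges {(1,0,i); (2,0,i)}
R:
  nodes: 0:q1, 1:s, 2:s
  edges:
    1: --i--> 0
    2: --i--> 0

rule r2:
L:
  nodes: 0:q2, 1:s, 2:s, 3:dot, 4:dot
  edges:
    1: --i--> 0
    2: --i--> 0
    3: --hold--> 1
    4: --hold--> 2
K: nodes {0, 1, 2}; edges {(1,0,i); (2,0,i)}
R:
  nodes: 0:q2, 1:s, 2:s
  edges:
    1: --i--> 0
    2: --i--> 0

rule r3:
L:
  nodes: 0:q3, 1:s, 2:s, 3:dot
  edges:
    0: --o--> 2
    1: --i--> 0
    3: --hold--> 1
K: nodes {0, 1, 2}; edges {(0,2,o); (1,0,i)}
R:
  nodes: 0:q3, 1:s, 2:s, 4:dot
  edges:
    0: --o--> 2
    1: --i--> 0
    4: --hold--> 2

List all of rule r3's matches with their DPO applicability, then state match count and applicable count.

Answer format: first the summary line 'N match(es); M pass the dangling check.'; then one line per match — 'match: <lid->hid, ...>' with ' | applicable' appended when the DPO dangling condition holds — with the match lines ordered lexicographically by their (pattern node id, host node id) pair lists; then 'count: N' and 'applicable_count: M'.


1 match(es); 1 pass the dangling check.
match: 0->9, 1->3, 2->1, 3->16 | applicable
count: 1
applicable_count: 1


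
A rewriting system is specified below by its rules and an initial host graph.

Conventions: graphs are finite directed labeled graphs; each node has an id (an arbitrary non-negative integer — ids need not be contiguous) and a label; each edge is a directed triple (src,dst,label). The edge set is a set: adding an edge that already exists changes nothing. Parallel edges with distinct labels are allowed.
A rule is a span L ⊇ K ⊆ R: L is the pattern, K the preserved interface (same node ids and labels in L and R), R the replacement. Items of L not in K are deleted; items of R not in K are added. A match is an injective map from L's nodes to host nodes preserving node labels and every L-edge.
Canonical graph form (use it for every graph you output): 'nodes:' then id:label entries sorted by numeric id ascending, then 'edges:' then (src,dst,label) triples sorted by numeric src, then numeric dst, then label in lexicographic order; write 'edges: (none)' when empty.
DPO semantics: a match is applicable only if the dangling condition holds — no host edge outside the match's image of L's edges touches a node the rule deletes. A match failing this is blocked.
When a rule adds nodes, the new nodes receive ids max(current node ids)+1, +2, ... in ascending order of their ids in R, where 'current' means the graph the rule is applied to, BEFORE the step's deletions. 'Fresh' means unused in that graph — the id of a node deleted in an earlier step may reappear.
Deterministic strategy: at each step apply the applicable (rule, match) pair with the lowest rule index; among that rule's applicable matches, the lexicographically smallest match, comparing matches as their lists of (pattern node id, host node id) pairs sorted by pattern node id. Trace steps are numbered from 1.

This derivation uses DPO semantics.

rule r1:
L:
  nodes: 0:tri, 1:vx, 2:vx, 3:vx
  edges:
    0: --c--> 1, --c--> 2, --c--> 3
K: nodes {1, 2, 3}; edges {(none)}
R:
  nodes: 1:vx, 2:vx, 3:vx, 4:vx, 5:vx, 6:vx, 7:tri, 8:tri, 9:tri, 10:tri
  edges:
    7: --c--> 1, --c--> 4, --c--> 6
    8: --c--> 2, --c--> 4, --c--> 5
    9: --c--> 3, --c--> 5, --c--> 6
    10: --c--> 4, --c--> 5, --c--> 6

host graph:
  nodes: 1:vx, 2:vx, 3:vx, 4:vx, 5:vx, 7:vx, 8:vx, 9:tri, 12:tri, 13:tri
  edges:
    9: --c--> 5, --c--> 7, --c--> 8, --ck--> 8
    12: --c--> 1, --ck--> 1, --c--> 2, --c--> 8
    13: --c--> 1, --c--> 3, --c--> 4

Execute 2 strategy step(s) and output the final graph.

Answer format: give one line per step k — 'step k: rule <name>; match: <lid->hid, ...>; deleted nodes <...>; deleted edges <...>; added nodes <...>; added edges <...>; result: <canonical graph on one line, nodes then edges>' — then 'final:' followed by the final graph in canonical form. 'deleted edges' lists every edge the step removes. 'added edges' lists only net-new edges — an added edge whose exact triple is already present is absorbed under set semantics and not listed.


step 1: rule r1; match: 0->13, 1->1, 2->3, 3->4; deleted nodes 13; deleted edges (13,1,c); (13,3,c); (13,4,c); added nodes 14, 15, 16, 17, 18, 19, 20; added edges (17,1,c); (17,14,c); (17,16,c); (18,3,c); (18,14,c); (18,15,c); (19,4,c); (19,15,c); (19,16,c); (20,14,c); (20,15,c); (20,16,c); result: nodes: 1:vx, 2:vx, 3:vx, 4:vx, 5:vx, 7:vx, 8:vx, 9:tri, 12:tri, 14:vx, 15:vx, 16:vx, 17:tri, 18:tri, 19:tri, 20:tri edges: (9,5,c); (9,7,c); (9,8,c); (9,8,ck); (12,1,c); (12,1,ck); (12,2,c); (12,8,c); (17,1,c); (17,14,c); (17,16,c); (18,3,c); (18,14,c); (18,15,c); (19,4,c); (19,15,c); (19,16,c); (20,14,c); (20,15,c); (20,16,c)
step 2: rule r1; match: 0->17, 1->1, 2->14, 3->16; deleted nodes 17; deleted edges (17,1,c); (17,14,c); (17,16,c); added nodes 21, 22, 23, 24, 25, 26, 27; added edges (24,1,c); (24,21,c); (24,23,c); (25,14,c); (25,21,c); (25,22,c); (26,16,c); (26,22,c); (26,23,c); (27,21,c); (27,22,c); (27,23,c); result: nodes: 1:vx, 2:vx, 3:vx, 4:vx, 5:vx, 7:vx, 8:vx, 9:tri, 12:tri, 14:vx, 15:vx, 16:vx, 18:tri, 19:tri, 20:tri, 21:vx, 22:vx, 23:vx, 24:tri, 25:tri, 26:tri, 27:tri edges: (9,5,c); (9,7,c); (9,8,c); (9,8,ck); (12,1,c); (12,1,ck); (12,2,c); (12,8,c); (18,3,c); (18,14,c); (18,15,c); (19,4,c); (19,15,c); (19,16,c); (20,14,c); (20,15,c); (20,16,c); (24,1,c); (24,21,c); (24,23,c); (25,14,c); (25,21,c); (25,22,c); (26,16,c); (26,22,c); (26,23,c); (27,21,c); (27,22,c); (27,23,c)
final:
nodes: 1:vx, 2:vx, 3:vx, 4:vx, 5:vx, 7:vx, 8:vx, 9:tri, 12:tri, 14:vx, 15:vx, 16:vx, 18:tri, 19:tri, 20:tri, 21:vx, 22:vx, 23:vx, 24:tri, 25:tri, 26:tri, 27:tri
edges: (9,5,c); (9,7,c); (9,8,c); (9,8,ck); (12,1,c); (12,1,ck); (12,2,c); (12,8,c); (18,3,c); (18,14,c); (18,15,c); (19,4,c); (19,15,c); (19,16,c); (20,14,c); (20,15,c); (20,16,c); (24,1,c); (24,21,c); (24,23,c); (25,14,c); (25,21,c); (25,22,c); (26,16,c); (26,22,c); (26,23,c); (27,21,c); (27,22,c); (27,23,c)
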